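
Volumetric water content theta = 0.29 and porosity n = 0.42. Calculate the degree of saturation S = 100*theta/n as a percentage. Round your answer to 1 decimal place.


Step 1: S = 100 * theta_v / n
Step 2: S = 100 * 0.29 / 0.42
Step 3: S = 69.0%

69.0


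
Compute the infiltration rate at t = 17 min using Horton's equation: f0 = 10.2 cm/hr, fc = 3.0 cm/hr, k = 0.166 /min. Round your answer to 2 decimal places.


Step 1: f = fc + (f0 - fc) * exp(-k * t)
Step 2: exp(-0.166 * 17) = 0.059487
Step 3: f = 3.0 + (10.2 - 3.0) * 0.059487
Step 4: f = 3.0 + 7.2 * 0.059487
Step 5: f = 3.43 cm/hr

3.43


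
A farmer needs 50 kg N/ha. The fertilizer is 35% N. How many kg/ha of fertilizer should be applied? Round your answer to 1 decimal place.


Step 1: Fertilizer rate = target N / (N content / 100)
Step 2: Rate = 50 / (35 / 100)
Step 3: Rate = 50 / 0.35
Step 4: Rate = 142.9 kg/ha

142.9


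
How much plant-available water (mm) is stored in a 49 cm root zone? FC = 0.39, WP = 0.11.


Step 1: Available water = (FC - WP) * depth * 10
Step 2: AW = (0.39 - 0.11) * 49 * 10
Step 3: AW = 0.28 * 49 * 10
Step 4: AW = 137.2 mm

137.2


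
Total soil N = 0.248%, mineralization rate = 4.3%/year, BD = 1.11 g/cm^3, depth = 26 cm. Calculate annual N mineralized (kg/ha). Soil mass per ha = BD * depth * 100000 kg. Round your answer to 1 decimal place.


Step 1: Soil mass per ha = BD * depth * 100000 = 1.11 * 26 * 100000 = 2886000 kg
Step 2: Total N pool = soil mass * N%/100 = 2886000 * 0.248/100 = 7157.28 kg/ha
Step 3: N mineralized = N pool * rate%/100 = 7157.28 * 4.3/100 = 307.8 kg/ha/yr

307.8


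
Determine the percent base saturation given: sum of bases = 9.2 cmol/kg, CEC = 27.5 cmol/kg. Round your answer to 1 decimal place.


Step 1: BS = 100 * (sum of bases) / CEC
Step 2: BS = 100 * 9.2 / 27.5
Step 3: BS = 33.5%

33.5


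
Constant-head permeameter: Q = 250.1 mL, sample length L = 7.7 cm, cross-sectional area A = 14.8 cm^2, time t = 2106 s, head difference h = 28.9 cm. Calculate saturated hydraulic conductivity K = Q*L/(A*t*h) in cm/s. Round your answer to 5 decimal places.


Step 1: K = Q * L / (A * t * h)
Step 2: Numerator = 250.1 * 7.7 = 1925.77
Step 3: Denominator = 14.8 * 2106 * 28.9 = 900778.32
Step 4: K = 1925.77 / 900778.32 = 0.00214 cm/s

0.00214


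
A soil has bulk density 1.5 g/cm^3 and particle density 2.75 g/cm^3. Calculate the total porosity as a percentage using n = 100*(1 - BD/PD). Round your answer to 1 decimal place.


Step 1: Formula: n = 100 * (1 - BD / PD)
Step 2: n = 100 * (1 - 1.5 / 2.75)
Step 3: n = 100 * (1 - 0.54545)
Step 4: n = 45.5%

45.5


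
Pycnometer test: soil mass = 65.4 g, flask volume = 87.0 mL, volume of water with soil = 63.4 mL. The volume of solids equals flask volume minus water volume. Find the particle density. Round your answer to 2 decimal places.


Step 1: Volume of solids = flask volume - water volume with soil
Step 2: V_solids = 87.0 - 63.4 = 23.6 mL
Step 3: Particle density = mass / V_solids = 65.4 / 23.6 = 2.77 g/cm^3

2.77


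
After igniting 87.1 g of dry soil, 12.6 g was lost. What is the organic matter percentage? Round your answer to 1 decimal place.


Step 1: OM% = 100 * LOI / sample mass
Step 2: OM = 100 * 12.6 / 87.1
Step 3: OM = 14.5%

14.5


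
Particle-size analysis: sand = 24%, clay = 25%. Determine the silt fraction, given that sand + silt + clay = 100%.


Step 1: sand + silt + clay = 100%
Step 2: silt = 100 - sand - clay
Step 3: silt = 100 - 24 - 25
Step 4: silt = 51%

51


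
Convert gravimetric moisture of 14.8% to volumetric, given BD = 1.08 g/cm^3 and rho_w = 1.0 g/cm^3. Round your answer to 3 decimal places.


Step 1: theta = (w / 100) * BD / rho_w
Step 2: theta = (14.8 / 100) * 1.08 / 1.0
Step 3: theta = 0.148 * 1.08
Step 4: theta = 0.16

0.16


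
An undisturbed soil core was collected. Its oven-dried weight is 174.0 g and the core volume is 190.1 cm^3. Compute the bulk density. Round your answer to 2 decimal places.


Step 1: Identify the formula: BD = dry mass / volume
Step 2: Substitute values: BD = 174.0 / 190.1
Step 3: BD = 0.92 g/cm^3

0.92


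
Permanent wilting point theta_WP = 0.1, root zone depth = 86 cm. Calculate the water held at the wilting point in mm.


Step 1: Water (mm) = theta_WP * depth * 10
Step 2: Water = 0.1 * 86 * 10
Step 3: Water = 86.0 mm

86.0


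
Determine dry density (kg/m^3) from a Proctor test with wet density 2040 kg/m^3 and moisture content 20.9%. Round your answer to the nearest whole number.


Step 1: Dry density = wet density / (1 + w/100)
Step 2: Dry density = 2040 / (1 + 20.9/100)
Step 3: Dry density = 2040 / 1.209
Step 4: Dry density = 1687 kg/m^3

1687


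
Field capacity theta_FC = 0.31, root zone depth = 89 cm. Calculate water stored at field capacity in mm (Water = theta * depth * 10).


Step 1: Water (mm) = theta_FC * depth (cm) * 10
Step 2: Water = 0.31 * 89 * 10
Step 3: Water = 275.9 mm

275.9


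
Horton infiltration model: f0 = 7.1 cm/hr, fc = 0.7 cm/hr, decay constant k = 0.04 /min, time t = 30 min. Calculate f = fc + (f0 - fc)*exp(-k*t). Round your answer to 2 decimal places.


Step 1: f = fc + (f0 - fc) * exp(-k * t)
Step 2: exp(-0.04 * 30) = 0.301194
Step 3: f = 0.7 + (7.1 - 0.7) * 0.301194
Step 4: f = 0.7 + 6.4 * 0.301194
Step 5: f = 2.63 cm/hr

2.63


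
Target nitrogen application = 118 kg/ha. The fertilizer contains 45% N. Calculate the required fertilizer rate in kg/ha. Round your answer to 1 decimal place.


Step 1: Fertilizer rate = target N / (N content / 100)
Step 2: Rate = 118 / (45 / 100)
Step 3: Rate = 118 / 0.45
Step 4: Rate = 262.2 kg/ha

262.2


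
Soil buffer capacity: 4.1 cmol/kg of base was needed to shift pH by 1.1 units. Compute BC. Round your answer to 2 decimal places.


Step 1: BC = change in base / change in pH
Step 2: BC = 4.1 / 1.1
Step 3: BC = 3.73 cmol/(kg*pH unit)

3.73


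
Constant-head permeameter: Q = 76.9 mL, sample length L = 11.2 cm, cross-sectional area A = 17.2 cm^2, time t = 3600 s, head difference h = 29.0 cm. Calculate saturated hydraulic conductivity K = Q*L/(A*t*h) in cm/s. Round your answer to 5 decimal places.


Step 1: K = Q * L / (A * t * h)
Step 2: Numerator = 76.9 * 11.2 = 861.28
Step 3: Denominator = 17.2 * 3600 * 29.0 = 1795680.0
Step 4: K = 861.28 / 1795680.0 = 0.00048 cm/s

0.00048


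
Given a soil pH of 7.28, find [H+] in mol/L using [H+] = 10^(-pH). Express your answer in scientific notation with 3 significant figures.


Step 1: [H+] = 10^(-pH)
Step 2: [H+] = 10^(-7.28)
Step 3: [H+] = 5.25e-08 mol/L

5.25e-08


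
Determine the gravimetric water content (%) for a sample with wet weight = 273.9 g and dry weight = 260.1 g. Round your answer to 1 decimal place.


Step 1: Water mass = wet - dry = 273.9 - 260.1 = 13.8 g
Step 2: w = 100 * water mass / dry mass
Step 3: w = 100 * 13.8 / 260.1 = 5.3%

5.3


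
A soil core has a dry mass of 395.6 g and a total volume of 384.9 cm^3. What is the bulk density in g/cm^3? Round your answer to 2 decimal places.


Step 1: Identify the formula: BD = dry mass / volume
Step 2: Substitute values: BD = 395.6 / 384.9
Step 3: BD = 1.03 g/cm^3

1.03


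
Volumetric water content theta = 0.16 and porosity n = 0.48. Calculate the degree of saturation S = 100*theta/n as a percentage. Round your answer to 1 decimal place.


Step 1: S = 100 * theta_v / n
Step 2: S = 100 * 0.16 / 0.48
Step 3: S = 33.3%

33.3


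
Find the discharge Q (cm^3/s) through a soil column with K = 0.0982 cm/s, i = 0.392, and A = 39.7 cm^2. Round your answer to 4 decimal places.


Step 1: Apply Darcy's law: Q = K * i * A
Step 2: Q = 0.0982 * 0.392 * 39.7
Step 3: Q = 1.5282 cm^3/s

1.5282


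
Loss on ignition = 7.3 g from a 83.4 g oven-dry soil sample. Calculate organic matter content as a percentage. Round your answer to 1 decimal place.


Step 1: OM% = 100 * LOI / sample mass
Step 2: OM = 100 * 7.3 / 83.4
Step 3: OM = 8.8%

8.8


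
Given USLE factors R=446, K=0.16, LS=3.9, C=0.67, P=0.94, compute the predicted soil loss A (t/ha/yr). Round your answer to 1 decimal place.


Step 1: A = R * K * LS * C * P
Step 2: R * K = 446 * 0.16 = 71.36
Step 3: (R*K) * LS = 71.36 * 3.9 = 278.304
Step 4: * C * P = 278.304 * 0.67 * 0.94 = 175.3
Step 5: A = 175.3 t/(ha*yr)

175.3


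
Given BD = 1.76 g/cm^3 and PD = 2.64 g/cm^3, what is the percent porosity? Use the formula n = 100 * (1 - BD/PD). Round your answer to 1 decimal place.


Step 1: Formula: n = 100 * (1 - BD / PD)
Step 2: n = 100 * (1 - 1.76 / 2.64)
Step 3: n = 100 * (1 - 0.66667)
Step 4: n = 33.3%

33.3


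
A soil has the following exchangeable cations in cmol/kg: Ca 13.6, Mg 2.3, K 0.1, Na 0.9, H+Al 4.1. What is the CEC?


Step 1: CEC = Ca + Mg + K + Na + (H+Al)
Step 2: CEC = 13.6 + 2.3 + 0.1 + 0.9 + 4.1
Step 3: CEC = 21.0 cmol/kg

21.0


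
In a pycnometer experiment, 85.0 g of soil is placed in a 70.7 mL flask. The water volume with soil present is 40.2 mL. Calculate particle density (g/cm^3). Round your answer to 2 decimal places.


Step 1: Volume of solids = flask volume - water volume with soil
Step 2: V_solids = 70.7 - 40.2 = 30.5 mL
Step 3: Particle density = mass / V_solids = 85.0 / 30.5 = 2.79 g/cm^3

2.79


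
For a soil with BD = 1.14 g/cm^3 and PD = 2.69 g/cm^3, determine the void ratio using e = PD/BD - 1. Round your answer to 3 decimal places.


Step 1: e = PD / BD - 1
Step 2: e = 2.69 / 1.14 - 1
Step 3: e = 2.35965 - 1
Step 4: e = 1.36

1.36


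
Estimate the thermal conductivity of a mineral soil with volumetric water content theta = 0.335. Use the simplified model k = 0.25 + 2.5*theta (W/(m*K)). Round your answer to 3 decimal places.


Step 1: k = 0.25 + 2.5 * theta
Step 2: k = 0.25 + 2.5 * 0.335
Step 3: k = 0.25 + 0.838
Step 4: k = 1.088 W/(m*K)

1.088


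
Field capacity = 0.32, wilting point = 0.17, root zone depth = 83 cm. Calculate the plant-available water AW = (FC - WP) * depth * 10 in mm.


Step 1: Available water = (FC - WP) * depth * 10
Step 2: AW = (0.32 - 0.17) * 83 * 10
Step 3: AW = 0.15 * 83 * 10
Step 4: AW = 124.5 mm

124.5


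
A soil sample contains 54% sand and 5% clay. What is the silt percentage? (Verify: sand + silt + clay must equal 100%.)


Step 1: sand + silt + clay = 100%
Step 2: silt = 100 - sand - clay
Step 3: silt = 100 - 54 - 5
Step 4: silt = 41%

41


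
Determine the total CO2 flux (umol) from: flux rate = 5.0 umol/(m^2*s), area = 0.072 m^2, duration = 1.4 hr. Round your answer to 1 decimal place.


Step 1: Convert time to seconds: 1.4 hr * 3600 = 5040.0 s
Step 2: Total = flux * area * time_s
Step 3: Total = 5.0 * 0.072 * 5040.0
Step 4: Total = 1814.4 umol

1814.4


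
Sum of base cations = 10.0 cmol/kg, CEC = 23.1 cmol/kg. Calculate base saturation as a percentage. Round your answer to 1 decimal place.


Step 1: BS = 100 * (sum of bases) / CEC
Step 2: BS = 100 * 10.0 / 23.1
Step 3: BS = 43.3%

43.3


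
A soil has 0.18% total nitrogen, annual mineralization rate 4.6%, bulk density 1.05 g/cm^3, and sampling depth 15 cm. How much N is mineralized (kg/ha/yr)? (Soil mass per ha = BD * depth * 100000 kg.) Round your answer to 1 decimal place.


Step 1: Soil mass per ha = BD * depth * 100000 = 1.05 * 15 * 100000 = 1575000 kg
Step 2: Total N pool = soil mass * N%/100 = 1575000 * 0.18/100 = 2835.0 kg/ha
Step 3: N mineralized = N pool * rate%/100 = 2835.0 * 4.6/100 = 130.4 kg/ha/yr

130.4


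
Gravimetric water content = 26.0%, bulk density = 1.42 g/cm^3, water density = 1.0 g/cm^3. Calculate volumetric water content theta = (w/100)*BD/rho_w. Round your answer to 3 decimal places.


Step 1: theta = (w / 100) * BD / rho_w
Step 2: theta = (26.0 / 100) * 1.42 / 1.0
Step 3: theta = 0.26 * 1.42
Step 4: theta = 0.369

0.369


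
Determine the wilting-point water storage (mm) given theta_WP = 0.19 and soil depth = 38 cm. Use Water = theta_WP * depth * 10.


Step 1: Water (mm) = theta_WP * depth * 10
Step 2: Water = 0.19 * 38 * 10
Step 3: Water = 72.2 mm

72.2


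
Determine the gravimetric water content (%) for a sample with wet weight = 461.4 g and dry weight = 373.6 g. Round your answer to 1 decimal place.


Step 1: Water mass = wet - dry = 461.4 - 373.6 = 87.8 g
Step 2: w = 100 * water mass / dry mass
Step 3: w = 100 * 87.8 / 373.6 = 23.5%

23.5


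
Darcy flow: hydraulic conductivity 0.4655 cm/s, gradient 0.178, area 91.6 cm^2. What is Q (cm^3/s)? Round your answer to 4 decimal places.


Step 1: Apply Darcy's law: Q = K * i * A
Step 2: Q = 0.4655 * 0.178 * 91.6
Step 3: Q = 7.5899 cm^3/s

7.5899


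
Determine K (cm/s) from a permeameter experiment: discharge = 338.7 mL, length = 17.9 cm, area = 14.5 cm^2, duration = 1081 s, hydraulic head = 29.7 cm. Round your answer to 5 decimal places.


Step 1: K = Q * L / (A * t * h)
Step 2: Numerator = 338.7 * 17.9 = 6062.73
Step 3: Denominator = 14.5 * 1081 * 29.7 = 465532.65
Step 4: K = 6062.73 / 465532.65 = 0.01302 cm/s

0.01302


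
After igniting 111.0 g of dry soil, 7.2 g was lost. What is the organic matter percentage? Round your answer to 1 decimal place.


Step 1: OM% = 100 * LOI / sample mass
Step 2: OM = 100 * 7.2 / 111.0
Step 3: OM = 6.5%

6.5


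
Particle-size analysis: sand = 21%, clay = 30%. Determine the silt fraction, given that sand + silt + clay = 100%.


Step 1: sand + silt + clay = 100%
Step 2: silt = 100 - sand - clay
Step 3: silt = 100 - 21 - 30
Step 4: silt = 49%

49


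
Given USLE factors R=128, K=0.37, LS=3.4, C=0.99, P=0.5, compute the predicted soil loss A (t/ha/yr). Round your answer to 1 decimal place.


Step 1: A = R * K * LS * C * P
Step 2: R * K = 128 * 0.37 = 47.36
Step 3: (R*K) * LS = 47.36 * 3.4 = 161.024
Step 4: * C * P = 161.024 * 0.99 * 0.5 = 79.7
Step 5: A = 79.7 t/(ha*yr)

79.7


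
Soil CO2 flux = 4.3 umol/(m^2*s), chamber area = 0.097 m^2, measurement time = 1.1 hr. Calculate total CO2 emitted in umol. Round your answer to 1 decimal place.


Step 1: Convert time to seconds: 1.1 hr * 3600 = 3960.0 s
Step 2: Total = flux * area * time_s
Step 3: Total = 4.3 * 0.097 * 3960.0
Step 4: Total = 1651.7 umol

1651.7


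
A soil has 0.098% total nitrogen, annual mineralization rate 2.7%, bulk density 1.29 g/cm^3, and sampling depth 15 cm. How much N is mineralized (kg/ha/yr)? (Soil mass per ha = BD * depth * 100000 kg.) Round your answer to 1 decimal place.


Step 1: Soil mass per ha = BD * depth * 100000 = 1.29 * 15 * 100000 = 1935000 kg
Step 2: Total N pool = soil mass * N%/100 = 1935000 * 0.098/100 = 1896.3 kg/ha
Step 3: N mineralized = N pool * rate%/100 = 1896.3 * 2.7/100 = 51.2 kg/ha/yr

51.2


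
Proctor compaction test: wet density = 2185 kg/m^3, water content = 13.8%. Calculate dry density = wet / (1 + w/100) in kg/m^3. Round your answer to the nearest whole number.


Step 1: Dry density = wet density / (1 + w/100)
Step 2: Dry density = 2185 / (1 + 13.8/100)
Step 3: Dry density = 2185 / 1.138
Step 4: Dry density = 1920 kg/m^3

1920


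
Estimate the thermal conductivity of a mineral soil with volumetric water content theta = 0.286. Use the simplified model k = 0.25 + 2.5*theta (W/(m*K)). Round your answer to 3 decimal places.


Step 1: k = 0.25 + 2.5 * theta
Step 2: k = 0.25 + 2.5 * 0.286
Step 3: k = 0.25 + 0.715
Step 4: k = 0.965 W/(m*K)

0.965


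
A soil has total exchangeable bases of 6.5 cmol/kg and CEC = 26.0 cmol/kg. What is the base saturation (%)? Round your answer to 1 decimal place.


Step 1: BS = 100 * (sum of bases) / CEC
Step 2: BS = 100 * 6.5 / 26.0
Step 3: BS = 25.0%

25.0


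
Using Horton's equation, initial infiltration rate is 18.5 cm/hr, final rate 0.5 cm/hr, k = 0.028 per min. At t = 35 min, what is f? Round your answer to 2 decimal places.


Step 1: f = fc + (f0 - fc) * exp(-k * t)
Step 2: exp(-0.028 * 35) = 0.375311
Step 3: f = 0.5 + (18.5 - 0.5) * 0.375311
Step 4: f = 0.5 + 18.0 * 0.375311
Step 5: f = 7.26 cm/hr

7.26


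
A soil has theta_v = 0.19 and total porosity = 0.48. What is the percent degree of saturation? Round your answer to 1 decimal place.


Step 1: S = 100 * theta_v / n
Step 2: S = 100 * 0.19 / 0.48
Step 3: S = 39.6%

39.6


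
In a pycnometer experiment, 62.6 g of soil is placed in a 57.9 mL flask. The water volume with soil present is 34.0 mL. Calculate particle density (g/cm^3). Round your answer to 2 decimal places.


Step 1: Volume of solids = flask volume - water volume with soil
Step 2: V_solids = 57.9 - 34.0 = 23.9 mL
Step 3: Particle density = mass / V_solids = 62.6 / 23.9 = 2.62 g/cm^3

2.62


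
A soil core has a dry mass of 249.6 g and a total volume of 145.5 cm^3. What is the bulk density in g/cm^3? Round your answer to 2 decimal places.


Step 1: Identify the formula: BD = dry mass / volume
Step 2: Substitute values: BD = 249.6 / 145.5
Step 3: BD = 1.72 g/cm^3

1.72


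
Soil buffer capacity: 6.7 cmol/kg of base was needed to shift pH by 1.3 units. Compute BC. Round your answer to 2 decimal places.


Step 1: BC = change in base / change in pH
Step 2: BC = 6.7 / 1.3
Step 3: BC = 5.15 cmol/(kg*pH unit)

5.15


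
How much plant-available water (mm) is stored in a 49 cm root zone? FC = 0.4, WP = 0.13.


Step 1: Available water = (FC - WP) * depth * 10
Step 2: AW = (0.4 - 0.13) * 49 * 10
Step 3: AW = 0.27 * 49 * 10
Step 4: AW = 132.3 mm

132.3


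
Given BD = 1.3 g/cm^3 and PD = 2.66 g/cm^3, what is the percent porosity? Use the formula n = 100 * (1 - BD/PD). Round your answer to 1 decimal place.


Step 1: Formula: n = 100 * (1 - BD / PD)
Step 2: n = 100 * (1 - 1.3 / 2.66)
Step 3: n = 100 * (1 - 0.48872)
Step 4: n = 51.1%

51.1


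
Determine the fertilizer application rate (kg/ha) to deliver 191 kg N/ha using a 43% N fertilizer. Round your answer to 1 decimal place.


Step 1: Fertilizer rate = target N / (N content / 100)
Step 2: Rate = 191 / (43 / 100)
Step 3: Rate = 191 / 0.43
Step 4: Rate = 444.2 kg/ha

444.2


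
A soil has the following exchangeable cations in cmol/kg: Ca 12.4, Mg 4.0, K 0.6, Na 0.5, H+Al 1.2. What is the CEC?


Step 1: CEC = Ca + Mg + K + Na + (H+Al)
Step 2: CEC = 12.4 + 4.0 + 0.6 + 0.5 + 1.2
Step 3: CEC = 18.7 cmol/kg

18.7


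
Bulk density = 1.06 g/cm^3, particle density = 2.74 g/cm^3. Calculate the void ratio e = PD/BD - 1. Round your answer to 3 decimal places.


Step 1: e = PD / BD - 1
Step 2: e = 2.74 / 1.06 - 1
Step 3: e = 2.58491 - 1
Step 4: e = 1.585

1.585


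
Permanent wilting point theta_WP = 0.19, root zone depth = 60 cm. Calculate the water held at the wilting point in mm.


Step 1: Water (mm) = theta_WP * depth * 10
Step 2: Water = 0.19 * 60 * 10
Step 3: Water = 114.0 mm

114.0


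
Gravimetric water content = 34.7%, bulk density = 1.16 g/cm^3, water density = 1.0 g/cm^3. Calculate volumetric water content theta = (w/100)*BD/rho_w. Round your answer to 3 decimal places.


Step 1: theta = (w / 100) * BD / rho_w
Step 2: theta = (34.7 / 100) * 1.16 / 1.0
Step 3: theta = 0.347 * 1.16
Step 4: theta = 0.403

0.403


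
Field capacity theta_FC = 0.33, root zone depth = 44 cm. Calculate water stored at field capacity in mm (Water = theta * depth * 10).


Step 1: Water (mm) = theta_FC * depth (cm) * 10
Step 2: Water = 0.33 * 44 * 10
Step 3: Water = 145.2 mm

145.2


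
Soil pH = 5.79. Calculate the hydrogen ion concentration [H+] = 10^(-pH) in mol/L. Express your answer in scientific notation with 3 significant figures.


Step 1: [H+] = 10^(-pH)
Step 2: [H+] = 10^(-5.79)
Step 3: [H+] = 1.62e-06 mol/L

1.62e-06


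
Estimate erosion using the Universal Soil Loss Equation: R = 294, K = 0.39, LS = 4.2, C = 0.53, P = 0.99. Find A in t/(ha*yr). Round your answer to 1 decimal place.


Step 1: A = R * K * LS * C * P
Step 2: R * K = 294 * 0.39 = 114.66
Step 3: (R*K) * LS = 114.66 * 4.2 = 481.572
Step 4: * C * P = 481.572 * 0.53 * 0.99 = 252.7
Step 5: A = 252.7 t/(ha*yr)

252.7


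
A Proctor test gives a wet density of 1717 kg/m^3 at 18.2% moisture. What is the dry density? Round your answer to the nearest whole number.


Step 1: Dry density = wet density / (1 + w/100)
Step 2: Dry density = 1717 / (1 + 18.2/100)
Step 3: Dry density = 1717 / 1.182
Step 4: Dry density = 1453 kg/m^3

1453


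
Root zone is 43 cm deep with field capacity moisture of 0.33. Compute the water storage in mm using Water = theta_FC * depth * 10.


Step 1: Water (mm) = theta_FC * depth (cm) * 10
Step 2: Water = 0.33 * 43 * 10
Step 3: Water = 141.9 mm

141.9


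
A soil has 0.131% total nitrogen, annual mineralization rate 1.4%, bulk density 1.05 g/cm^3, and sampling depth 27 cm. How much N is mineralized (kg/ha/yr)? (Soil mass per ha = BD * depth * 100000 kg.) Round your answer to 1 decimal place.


Step 1: Soil mass per ha = BD * depth * 100000 = 1.05 * 27 * 100000 = 2835000 kg
Step 2: Total N pool = soil mass * N%/100 = 2835000 * 0.131/100 = 3713.85 kg/ha
Step 3: N mineralized = N pool * rate%/100 = 3713.85 * 1.4/100 = 52.0 kg/ha/yr

52.0


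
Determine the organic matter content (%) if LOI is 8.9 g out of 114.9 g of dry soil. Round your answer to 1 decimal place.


Step 1: OM% = 100 * LOI / sample mass
Step 2: OM = 100 * 8.9 / 114.9
Step 3: OM = 7.7%

7.7


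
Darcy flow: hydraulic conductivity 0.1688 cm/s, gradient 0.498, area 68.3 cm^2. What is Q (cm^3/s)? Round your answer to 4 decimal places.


Step 1: Apply Darcy's law: Q = K * i * A
Step 2: Q = 0.1688 * 0.498 * 68.3
Step 3: Q = 5.7415 cm^3/s

5.7415


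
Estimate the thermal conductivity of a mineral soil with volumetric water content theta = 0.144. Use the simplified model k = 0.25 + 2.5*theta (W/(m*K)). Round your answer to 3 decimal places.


Step 1: k = 0.25 + 2.5 * theta
Step 2: k = 0.25 + 2.5 * 0.144
Step 3: k = 0.25 + 0.36
Step 4: k = 0.61 W/(m*K)

0.61


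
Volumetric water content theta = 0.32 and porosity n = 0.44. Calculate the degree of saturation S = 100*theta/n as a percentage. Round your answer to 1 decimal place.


Step 1: S = 100 * theta_v / n
Step 2: S = 100 * 0.32 / 0.44
Step 3: S = 72.7%

72.7


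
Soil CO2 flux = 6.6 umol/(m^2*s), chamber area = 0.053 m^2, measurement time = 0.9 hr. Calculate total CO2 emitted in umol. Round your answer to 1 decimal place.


Step 1: Convert time to seconds: 0.9 hr * 3600 = 3240.0 s
Step 2: Total = flux * area * time_s
Step 3: Total = 6.6 * 0.053 * 3240.0
Step 4: Total = 1133.4 umol

1133.4


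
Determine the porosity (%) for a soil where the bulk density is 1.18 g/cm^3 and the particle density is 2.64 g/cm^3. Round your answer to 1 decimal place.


Step 1: Formula: n = 100 * (1 - BD / PD)
Step 2: n = 100 * (1 - 1.18 / 2.64)
Step 3: n = 100 * (1 - 0.44697)
Step 4: n = 55.3%

55.3


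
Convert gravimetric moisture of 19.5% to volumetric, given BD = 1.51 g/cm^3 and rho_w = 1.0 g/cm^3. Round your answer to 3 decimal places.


Step 1: theta = (w / 100) * BD / rho_w
Step 2: theta = (19.5 / 100) * 1.51 / 1.0
Step 3: theta = 0.195 * 1.51
Step 4: theta = 0.294

0.294


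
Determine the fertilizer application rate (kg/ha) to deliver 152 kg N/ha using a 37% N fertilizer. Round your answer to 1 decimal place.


Step 1: Fertilizer rate = target N / (N content / 100)
Step 2: Rate = 152 / (37 / 100)
Step 3: Rate = 152 / 0.37
Step 4: Rate = 410.8 kg/ha

410.8


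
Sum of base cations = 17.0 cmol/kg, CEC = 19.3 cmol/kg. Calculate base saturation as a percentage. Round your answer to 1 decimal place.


Step 1: BS = 100 * (sum of bases) / CEC
Step 2: BS = 100 * 17.0 / 19.3
Step 3: BS = 88.1%

88.1


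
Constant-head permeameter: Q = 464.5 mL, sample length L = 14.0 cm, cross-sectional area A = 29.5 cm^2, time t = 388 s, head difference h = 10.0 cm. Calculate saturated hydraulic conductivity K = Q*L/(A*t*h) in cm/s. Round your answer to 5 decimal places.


Step 1: K = Q * L / (A * t * h)
Step 2: Numerator = 464.5 * 14.0 = 6503.0
Step 3: Denominator = 29.5 * 388 * 10.0 = 114460.0
Step 4: K = 6503.0 / 114460.0 = 0.05681 cm/s

0.05681


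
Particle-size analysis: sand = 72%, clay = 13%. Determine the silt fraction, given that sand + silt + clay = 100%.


Step 1: sand + silt + clay = 100%
Step 2: silt = 100 - sand - clay
Step 3: silt = 100 - 72 - 13
Step 4: silt = 15%

15


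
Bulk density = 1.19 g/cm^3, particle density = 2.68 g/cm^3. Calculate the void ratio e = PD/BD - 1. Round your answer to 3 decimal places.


Step 1: e = PD / BD - 1
Step 2: e = 2.68 / 1.19 - 1
Step 3: e = 2.2521 - 1
Step 4: e = 1.252

1.252


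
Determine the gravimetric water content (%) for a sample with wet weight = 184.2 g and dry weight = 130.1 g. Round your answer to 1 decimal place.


Step 1: Water mass = wet - dry = 184.2 - 130.1 = 54.1 g
Step 2: w = 100 * water mass / dry mass
Step 3: w = 100 * 54.1 / 130.1 = 41.6%

41.6


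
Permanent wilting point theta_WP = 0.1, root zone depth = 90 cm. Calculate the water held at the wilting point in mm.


Step 1: Water (mm) = theta_WP * depth * 10
Step 2: Water = 0.1 * 90 * 10
Step 3: Water = 90.0 mm

90.0


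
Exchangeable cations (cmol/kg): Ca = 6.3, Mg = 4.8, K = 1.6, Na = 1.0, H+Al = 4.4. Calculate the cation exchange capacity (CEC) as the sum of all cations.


Step 1: CEC = Ca + Mg + K + Na + (H+Al)
Step 2: CEC = 6.3 + 4.8 + 1.6 + 1.0 + 4.4
Step 3: CEC = 18.1 cmol/kg

18.1


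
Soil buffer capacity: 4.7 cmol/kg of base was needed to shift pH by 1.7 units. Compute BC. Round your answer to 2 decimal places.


Step 1: BC = change in base / change in pH
Step 2: BC = 4.7 / 1.7
Step 3: BC = 2.76 cmol/(kg*pH unit)

2.76


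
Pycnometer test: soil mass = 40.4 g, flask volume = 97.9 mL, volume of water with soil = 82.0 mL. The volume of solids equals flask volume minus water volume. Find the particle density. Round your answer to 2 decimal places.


Step 1: Volume of solids = flask volume - water volume with soil
Step 2: V_solids = 97.9 - 82.0 = 15.9 mL
Step 3: Particle density = mass / V_solids = 40.4 / 15.9 = 2.54 g/cm^3

2.54


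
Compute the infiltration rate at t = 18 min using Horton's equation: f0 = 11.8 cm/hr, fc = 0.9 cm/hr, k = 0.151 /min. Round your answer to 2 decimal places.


Step 1: f = fc + (f0 - fc) * exp(-k * t)
Step 2: exp(-0.151 * 18) = 0.066007
Step 3: f = 0.9 + (11.8 - 0.9) * 0.066007
Step 4: f = 0.9 + 10.9 * 0.066007
Step 5: f = 1.62 cm/hr

1.62


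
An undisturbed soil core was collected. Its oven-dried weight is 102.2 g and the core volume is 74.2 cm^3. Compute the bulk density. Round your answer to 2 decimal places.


Step 1: Identify the formula: BD = dry mass / volume
Step 2: Substitute values: BD = 102.2 / 74.2
Step 3: BD = 1.38 g/cm^3

1.38


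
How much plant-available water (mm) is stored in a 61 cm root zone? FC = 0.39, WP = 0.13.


Step 1: Available water = (FC - WP) * depth * 10
Step 2: AW = (0.39 - 0.13) * 61 * 10
Step 3: AW = 0.26 * 61 * 10
Step 4: AW = 158.6 mm

158.6


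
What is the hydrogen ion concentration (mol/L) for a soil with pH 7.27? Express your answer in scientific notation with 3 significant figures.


Step 1: [H+] = 10^(-pH)
Step 2: [H+] = 10^(-7.27)
Step 3: [H+] = 5.37e-08 mol/L

5.37e-08


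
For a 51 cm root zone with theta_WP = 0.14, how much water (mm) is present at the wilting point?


Step 1: Water (mm) = theta_WP * depth * 10
Step 2: Water = 0.14 * 51 * 10
Step 3: Water = 71.4 mm

71.4


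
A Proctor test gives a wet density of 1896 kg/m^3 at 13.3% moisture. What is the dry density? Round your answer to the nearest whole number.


Step 1: Dry density = wet density / (1 + w/100)
Step 2: Dry density = 1896 / (1 + 13.3/100)
Step 3: Dry density = 1896 / 1.133
Step 4: Dry density = 1673 kg/m^3

1673


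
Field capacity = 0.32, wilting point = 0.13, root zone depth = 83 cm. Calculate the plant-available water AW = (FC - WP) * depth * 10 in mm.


Step 1: Available water = (FC - WP) * depth * 10
Step 2: AW = (0.32 - 0.13) * 83 * 10
Step 3: AW = 0.19 * 83 * 10
Step 4: AW = 157.7 mm

157.7


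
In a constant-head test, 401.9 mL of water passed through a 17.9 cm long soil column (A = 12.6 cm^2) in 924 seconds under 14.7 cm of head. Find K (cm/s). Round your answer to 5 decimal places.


Step 1: K = Q * L / (A * t * h)
Step 2: Numerator = 401.9 * 17.9 = 7194.01
Step 3: Denominator = 12.6 * 924 * 14.7 = 171143.28
Step 4: K = 7194.01 / 171143.28 = 0.04204 cm/s

0.04204


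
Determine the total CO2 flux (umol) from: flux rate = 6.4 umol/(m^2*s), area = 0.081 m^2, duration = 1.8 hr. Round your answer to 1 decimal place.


Step 1: Convert time to seconds: 1.8 hr * 3600 = 6480.0 s
Step 2: Total = flux * area * time_s
Step 3: Total = 6.4 * 0.081 * 6480.0
Step 4: Total = 3359.2 umol

3359.2


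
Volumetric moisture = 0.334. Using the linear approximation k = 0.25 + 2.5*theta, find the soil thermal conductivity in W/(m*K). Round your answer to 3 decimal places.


Step 1: k = 0.25 + 2.5 * theta
Step 2: k = 0.25 + 2.5 * 0.334
Step 3: k = 0.25 + 0.835
Step 4: k = 1.085 W/(m*K)

1.085


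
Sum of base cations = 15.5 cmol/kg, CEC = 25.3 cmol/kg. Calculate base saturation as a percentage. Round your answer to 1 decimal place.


Step 1: BS = 100 * (sum of bases) / CEC
Step 2: BS = 100 * 15.5 / 25.3
Step 3: BS = 61.3%

61.3


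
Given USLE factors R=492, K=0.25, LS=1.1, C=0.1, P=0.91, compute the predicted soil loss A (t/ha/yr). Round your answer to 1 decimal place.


Step 1: A = R * K * LS * C * P
Step 2: R * K = 492 * 0.25 = 123.0
Step 3: (R*K) * LS = 123.0 * 1.1 = 135.3
Step 4: * C * P = 135.3 * 0.1 * 0.91 = 12.3
Step 5: A = 12.3 t/(ha*yr)

12.3


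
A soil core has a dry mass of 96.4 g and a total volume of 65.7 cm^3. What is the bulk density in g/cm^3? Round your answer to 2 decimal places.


Step 1: Identify the formula: BD = dry mass / volume
Step 2: Substitute values: BD = 96.4 / 65.7
Step 3: BD = 1.47 g/cm^3

1.47


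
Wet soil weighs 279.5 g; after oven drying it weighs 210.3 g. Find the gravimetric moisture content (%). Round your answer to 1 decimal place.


Step 1: Water mass = wet - dry = 279.5 - 210.3 = 69.2 g
Step 2: w = 100 * water mass / dry mass
Step 3: w = 100 * 69.2 / 210.3 = 32.9%

32.9


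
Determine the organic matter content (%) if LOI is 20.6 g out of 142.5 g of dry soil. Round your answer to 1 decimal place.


Step 1: OM% = 100 * LOI / sample mass
Step 2: OM = 100 * 20.6 / 142.5
Step 3: OM = 14.5%

14.5


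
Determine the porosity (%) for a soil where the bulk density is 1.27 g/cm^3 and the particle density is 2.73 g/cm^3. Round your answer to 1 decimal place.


Step 1: Formula: n = 100 * (1 - BD / PD)
Step 2: n = 100 * (1 - 1.27 / 2.73)
Step 3: n = 100 * (1 - 0.4652)
Step 4: n = 53.5%

53.5


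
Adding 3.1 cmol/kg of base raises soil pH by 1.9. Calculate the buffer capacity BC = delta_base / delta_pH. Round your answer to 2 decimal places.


Step 1: BC = change in base / change in pH
Step 2: BC = 3.1 / 1.9
Step 3: BC = 1.63 cmol/(kg*pH unit)

1.63


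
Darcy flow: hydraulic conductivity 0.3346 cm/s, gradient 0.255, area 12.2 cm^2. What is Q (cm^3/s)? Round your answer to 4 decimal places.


Step 1: Apply Darcy's law: Q = K * i * A
Step 2: Q = 0.3346 * 0.255 * 12.2
Step 3: Q = 1.0409 cm^3/s

1.0409


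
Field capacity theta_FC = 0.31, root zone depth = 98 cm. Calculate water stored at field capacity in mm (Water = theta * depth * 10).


Step 1: Water (mm) = theta_FC * depth (cm) * 10
Step 2: Water = 0.31 * 98 * 10
Step 3: Water = 303.8 mm

303.8


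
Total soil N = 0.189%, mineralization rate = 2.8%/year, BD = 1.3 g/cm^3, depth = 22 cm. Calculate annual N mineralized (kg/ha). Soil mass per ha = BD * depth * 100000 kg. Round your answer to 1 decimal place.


Step 1: Soil mass per ha = BD * depth * 100000 = 1.3 * 22 * 100000 = 2860000 kg
Step 2: Total N pool = soil mass * N%/100 = 2860000 * 0.189/100 = 5405.4 kg/ha
Step 3: N mineralized = N pool * rate%/100 = 5405.4 * 2.8/100 = 151.4 kg/ha/yr

151.4


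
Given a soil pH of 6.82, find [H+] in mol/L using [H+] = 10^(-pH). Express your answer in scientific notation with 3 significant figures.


Step 1: [H+] = 10^(-pH)
Step 2: [H+] = 10^(-6.82)
Step 3: [H+] = 1.51e-07 mol/L

1.51e-07


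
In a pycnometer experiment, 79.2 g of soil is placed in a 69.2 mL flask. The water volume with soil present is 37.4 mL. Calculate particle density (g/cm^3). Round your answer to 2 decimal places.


Step 1: Volume of solids = flask volume - water volume with soil
Step 2: V_solids = 69.2 - 37.4 = 31.8 mL
Step 3: Particle density = mass / V_solids = 79.2 / 31.8 = 2.49 g/cm^3

2.49


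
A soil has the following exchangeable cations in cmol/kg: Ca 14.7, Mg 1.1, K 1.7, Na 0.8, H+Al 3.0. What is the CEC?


Step 1: CEC = Ca + Mg + K + Na + (H+Al)
Step 2: CEC = 14.7 + 1.1 + 1.7 + 0.8 + 3.0
Step 3: CEC = 21.3 cmol/kg

21.3


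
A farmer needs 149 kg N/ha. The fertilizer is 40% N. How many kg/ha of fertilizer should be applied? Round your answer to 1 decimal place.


Step 1: Fertilizer rate = target N / (N content / 100)
Step 2: Rate = 149 / (40 / 100)
Step 3: Rate = 149 / 0.4
Step 4: Rate = 372.5 kg/ha

372.5


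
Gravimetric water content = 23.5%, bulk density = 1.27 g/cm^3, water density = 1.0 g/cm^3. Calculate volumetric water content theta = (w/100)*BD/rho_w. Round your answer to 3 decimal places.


Step 1: theta = (w / 100) * BD / rho_w
Step 2: theta = (23.5 / 100) * 1.27 / 1.0
Step 3: theta = 0.235 * 1.27
Step 4: theta = 0.298

0.298


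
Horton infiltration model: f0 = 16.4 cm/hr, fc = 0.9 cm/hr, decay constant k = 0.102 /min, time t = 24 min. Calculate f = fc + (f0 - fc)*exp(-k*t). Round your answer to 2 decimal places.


Step 1: f = fc + (f0 - fc) * exp(-k * t)
Step 2: exp(-0.102 * 24) = 0.086466
Step 3: f = 0.9 + (16.4 - 0.9) * 0.086466
Step 4: f = 0.9 + 15.5 * 0.086466
Step 5: f = 2.24 cm/hr

2.24


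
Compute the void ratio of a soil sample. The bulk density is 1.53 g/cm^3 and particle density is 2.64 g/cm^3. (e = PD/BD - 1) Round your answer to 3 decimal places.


Step 1: e = PD / BD - 1
Step 2: e = 2.64 / 1.53 - 1
Step 3: e = 1.72549 - 1
Step 4: e = 0.725

0.725


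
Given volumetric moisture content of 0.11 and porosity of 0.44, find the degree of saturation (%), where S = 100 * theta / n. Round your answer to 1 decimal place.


Step 1: S = 100 * theta_v / n
Step 2: S = 100 * 0.11 / 0.44
Step 3: S = 25.0%

25.0


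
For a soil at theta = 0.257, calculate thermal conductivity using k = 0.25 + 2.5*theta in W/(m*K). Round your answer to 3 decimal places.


Step 1: k = 0.25 + 2.5 * theta
Step 2: k = 0.25 + 2.5 * 0.257
Step 3: k = 0.25 + 0.643
Step 4: k = 0.893 W/(m*K)

0.893


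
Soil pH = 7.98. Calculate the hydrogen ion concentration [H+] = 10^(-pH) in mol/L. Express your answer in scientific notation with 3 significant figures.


Step 1: [H+] = 10^(-pH)
Step 2: [H+] = 10^(-7.98)
Step 3: [H+] = 1.05e-08 mol/L

1.05e-08


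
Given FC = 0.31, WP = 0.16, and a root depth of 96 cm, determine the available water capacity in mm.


Step 1: Available water = (FC - WP) * depth * 10
Step 2: AW = (0.31 - 0.16) * 96 * 10
Step 3: AW = 0.15 * 96 * 10
Step 4: AW = 144.0 mm

144.0


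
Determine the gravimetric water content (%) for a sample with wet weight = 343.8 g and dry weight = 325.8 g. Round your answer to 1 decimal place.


Step 1: Water mass = wet - dry = 343.8 - 325.8 = 18.0 g
Step 2: w = 100 * water mass / dry mass
Step 3: w = 100 * 18.0 / 325.8 = 5.5%

5.5


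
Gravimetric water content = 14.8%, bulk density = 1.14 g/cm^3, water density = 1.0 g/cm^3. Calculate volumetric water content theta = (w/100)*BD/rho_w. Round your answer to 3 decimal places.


Step 1: theta = (w / 100) * BD / rho_w
Step 2: theta = (14.8 / 100) * 1.14 / 1.0
Step 3: theta = 0.148 * 1.14
Step 4: theta = 0.169

0.169


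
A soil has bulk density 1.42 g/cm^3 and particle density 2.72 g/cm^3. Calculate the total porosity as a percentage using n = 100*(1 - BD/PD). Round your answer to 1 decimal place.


Step 1: Formula: n = 100 * (1 - BD / PD)
Step 2: n = 100 * (1 - 1.42 / 2.72)
Step 3: n = 100 * (1 - 0.52206)
Step 4: n = 47.8%

47.8


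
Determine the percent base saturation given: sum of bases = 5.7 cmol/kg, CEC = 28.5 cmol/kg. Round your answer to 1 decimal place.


Step 1: BS = 100 * (sum of bases) / CEC
Step 2: BS = 100 * 5.7 / 28.5
Step 3: BS = 20.0%

20.0


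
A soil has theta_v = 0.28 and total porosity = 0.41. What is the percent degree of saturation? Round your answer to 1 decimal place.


Step 1: S = 100 * theta_v / n
Step 2: S = 100 * 0.28 / 0.41
Step 3: S = 68.3%

68.3


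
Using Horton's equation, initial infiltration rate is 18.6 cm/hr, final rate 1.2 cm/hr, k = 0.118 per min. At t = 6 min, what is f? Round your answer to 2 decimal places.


Step 1: f = fc + (f0 - fc) * exp(-k * t)
Step 2: exp(-0.118 * 6) = 0.492628
Step 3: f = 1.2 + (18.6 - 1.2) * 0.492628
Step 4: f = 1.2 + 17.4 * 0.492628
Step 5: f = 9.77 cm/hr

9.77


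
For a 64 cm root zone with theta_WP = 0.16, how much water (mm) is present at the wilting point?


Step 1: Water (mm) = theta_WP * depth * 10
Step 2: Water = 0.16 * 64 * 10
Step 3: Water = 102.4 mm

102.4


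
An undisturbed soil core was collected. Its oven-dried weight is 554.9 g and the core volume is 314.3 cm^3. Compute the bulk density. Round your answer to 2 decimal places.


Step 1: Identify the formula: BD = dry mass / volume
Step 2: Substitute values: BD = 554.9 / 314.3
Step 3: BD = 1.77 g/cm^3

1.77


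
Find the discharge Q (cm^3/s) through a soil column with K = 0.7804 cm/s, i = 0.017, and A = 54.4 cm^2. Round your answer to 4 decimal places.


Step 1: Apply Darcy's law: Q = K * i * A
Step 2: Q = 0.7804 * 0.017 * 54.4
Step 3: Q = 0.7217 cm^3/s

0.7217


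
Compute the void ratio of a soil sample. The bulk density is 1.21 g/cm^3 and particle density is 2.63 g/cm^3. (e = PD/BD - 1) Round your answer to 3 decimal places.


Step 1: e = PD / BD - 1
Step 2: e = 2.63 / 1.21 - 1
Step 3: e = 2.17355 - 1
Step 4: e = 1.174

1.174


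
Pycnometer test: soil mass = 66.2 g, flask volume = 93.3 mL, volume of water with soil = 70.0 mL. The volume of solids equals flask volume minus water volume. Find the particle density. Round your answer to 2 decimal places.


Step 1: Volume of solids = flask volume - water volume with soil
Step 2: V_solids = 93.3 - 70.0 = 23.3 mL
Step 3: Particle density = mass / V_solids = 66.2 / 23.3 = 2.84 g/cm^3

2.84


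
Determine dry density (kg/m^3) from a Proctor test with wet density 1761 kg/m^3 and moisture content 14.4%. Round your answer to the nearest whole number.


Step 1: Dry density = wet density / (1 + w/100)
Step 2: Dry density = 1761 / (1 + 14.4/100)
Step 3: Dry density = 1761 / 1.144
Step 4: Dry density = 1539 kg/m^3

1539


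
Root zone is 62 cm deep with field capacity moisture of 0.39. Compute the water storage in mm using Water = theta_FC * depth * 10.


Step 1: Water (mm) = theta_FC * depth (cm) * 10
Step 2: Water = 0.39 * 62 * 10
Step 3: Water = 241.8 mm

241.8


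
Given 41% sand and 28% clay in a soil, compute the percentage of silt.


Step 1: sand + silt + clay = 100%
Step 2: silt = 100 - sand - clay
Step 3: silt = 100 - 41 - 28
Step 4: silt = 31%

31


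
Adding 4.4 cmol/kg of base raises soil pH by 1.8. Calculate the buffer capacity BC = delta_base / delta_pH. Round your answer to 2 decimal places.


Step 1: BC = change in base / change in pH
Step 2: BC = 4.4 / 1.8
Step 3: BC = 2.44 cmol/(kg*pH unit)

2.44


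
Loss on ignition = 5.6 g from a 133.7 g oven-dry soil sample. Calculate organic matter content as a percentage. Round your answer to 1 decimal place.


Step 1: OM% = 100 * LOI / sample mass
Step 2: OM = 100 * 5.6 / 133.7
Step 3: OM = 4.2%

4.2


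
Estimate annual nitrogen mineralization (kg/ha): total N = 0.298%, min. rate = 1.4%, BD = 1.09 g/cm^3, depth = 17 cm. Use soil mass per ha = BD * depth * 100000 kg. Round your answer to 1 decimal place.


Step 1: Soil mass per ha = BD * depth * 100000 = 1.09 * 17 * 100000 = 1853000 kg
Step 2: Total N pool = soil mass * N%/100 = 1853000 * 0.298/100 = 5521.94 kg/ha
Step 3: N mineralized = N pool * rate%/100 = 5521.94 * 1.4/100 = 77.3 kg/ha/yr

77.3
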